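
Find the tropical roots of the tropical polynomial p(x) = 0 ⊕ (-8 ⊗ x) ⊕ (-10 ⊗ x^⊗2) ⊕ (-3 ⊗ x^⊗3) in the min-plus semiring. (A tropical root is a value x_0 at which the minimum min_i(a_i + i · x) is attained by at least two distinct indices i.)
Roots: {-7, 2, 8}

Each tropical root is a break point of the lower envelope of the lines y = a_i + i · x (there are 4 lines, with slopes 0, 1, ..., 3). Only the lines that attain the minimum somewhere contribute to roots; other lines are dominated. Here the surviving (envelope) indices are i = 3, i = 2, i = 1, i = 0.
Intersections between consecutive envelope lines give the roots: for adjacent envelope indices i < j the intersection is x = (a_i − a_j) / (j − i). Reading off the sorted break points: {-7, 2, 8}.
Verification: at each break x_0, at least two indices attain the minimum of min_i(a_i + i · x_0).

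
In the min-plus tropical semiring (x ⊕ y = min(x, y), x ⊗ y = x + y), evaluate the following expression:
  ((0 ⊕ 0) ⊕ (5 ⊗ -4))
((0 ⊕ 0) ⊕ (5 ⊗ -4)) = 0

Expand innermost to outermost. Recall ⊕ takes the minimum of its arguments and ⊗ takes their sum. Working out the expression ((0 ⊕ 0) ⊕ (5 ⊗ -4)) gives 0.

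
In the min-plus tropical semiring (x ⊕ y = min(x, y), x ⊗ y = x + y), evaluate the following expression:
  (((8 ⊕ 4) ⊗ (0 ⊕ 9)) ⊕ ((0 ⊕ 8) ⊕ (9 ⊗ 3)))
(((8 ⊕ 4) ⊗ (0 ⊕ 9)) ⊕ ((0 ⊕ 8) ⊕ (9 ⊗ 3))) = 0

Expand innermost to outermost. Recall ⊕ takes the minimum of its arguments and ⊗ takes their sum. Working out the expression (((8 ⊕ 4) ⊗ (0 ⊕ 9)) ⊕ ((0 ⊕ 8) ⊕ (9 ⊗ 3))) gives 0.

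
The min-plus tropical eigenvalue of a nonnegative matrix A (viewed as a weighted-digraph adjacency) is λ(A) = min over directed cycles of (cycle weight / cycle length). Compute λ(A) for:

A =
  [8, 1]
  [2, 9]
λ(A) = 3/2

Enumerate directed cycles and compute their means (weight / length). Sample:
  cycle 0 → 0: weight = 8, length = 1, mean = 8/1 ≈ 8.000
  cycle 1 → 1: weight = 9, length = 1, mean = 9/1 ≈ 9.000
  cycle 0 → 1 → 0: weight = 3, length = 2, mean = 3/2 ≈ 1.500
  cycle 1 → 0 → 1: weight = 3, length = 2, mean = 3/2 ≈ 1.500
Minimum mean = 1.500, attained e.g. along the cycle 0 → 1 → 0 with weight 3 and length 2. So λ(A) = 3/2 = 3/2.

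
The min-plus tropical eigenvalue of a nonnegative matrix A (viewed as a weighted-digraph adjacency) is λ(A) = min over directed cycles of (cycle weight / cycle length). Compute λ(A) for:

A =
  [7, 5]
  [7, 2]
λ(A) = 2

Enumerate directed cycles and compute their means (weight / length). Sample:
  cycle 0 → 0: weight = 7, length = 1, mean = 7/1 ≈ 7.000
  cycle 1 → 1: weight = 2, length = 1, mean = 2/1 ≈ 2.000
  cycle 0 → 1 → 0: weight = 12, length = 2, mean = 12/2 ≈ 6.000
  cycle 1 → 0 → 1: weight = 12, length = 2, mean = 12/2 ≈ 6.000
Minimum mean = 2.000, attained e.g. along the cycle 1 → 1 with weight 2 and length 1. So λ(A) = 2/1 = 2.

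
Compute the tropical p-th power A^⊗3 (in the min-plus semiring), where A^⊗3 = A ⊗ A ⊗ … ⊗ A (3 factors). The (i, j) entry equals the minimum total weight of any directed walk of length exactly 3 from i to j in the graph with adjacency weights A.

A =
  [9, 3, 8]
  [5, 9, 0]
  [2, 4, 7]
A^⊗3 =
  [5, 7, 10]
  [9, 5, 4]
  [6, 8, 5]

Each entry (A^⊗3)_ij equals the minimum over all length-3 walks i = v_0 → v_1 → … → v_3 = j of Σ_t A[v_t][v_{t+1}]. For example, for (i, j) = (0, 2) we minimise over 9 possible intermediate vertex sequences; the minimum is 10, attained along the walk 0 → 1 → 2 → 2.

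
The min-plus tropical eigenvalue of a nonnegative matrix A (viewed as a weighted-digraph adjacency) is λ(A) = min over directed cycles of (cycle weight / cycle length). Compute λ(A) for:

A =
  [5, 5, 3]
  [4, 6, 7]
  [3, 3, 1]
λ(A) = 1

Enumerate directed cycles and compute their means (weight / length). Sample:
  cycle 0 → 0: weight = 5, length = 1, mean = 5/1 ≈ 5.000
  cycle 1 → 1: weight = 6, length = 1, mean = 6/1 ≈ 6.000
  cycle 2 → 2: weight = 1, length = 1, mean = 1/1 ≈ 1.000
  cycle 0 → 1 → 0: weight = 9, length = 2, mean = 9/2 ≈ 4.500
  cycle 0 → 2 → 0: weight = 6, length = 2, mean = 6/2 ≈ 3.000
  cycle 1 → 0 → 1: weight = 9, length = 2, mean = 9/2 ≈ 4.500
Minimum mean = 1.000, attained e.g. along the cycle 2 → 2 with weight 1 and length 1. So λ(A) = 1/1 = 1.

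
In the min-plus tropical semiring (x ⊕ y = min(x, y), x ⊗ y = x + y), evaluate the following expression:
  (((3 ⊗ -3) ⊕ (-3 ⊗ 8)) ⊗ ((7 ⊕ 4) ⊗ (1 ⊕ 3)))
(((3 ⊗ -3) ⊕ (-3 ⊗ 8)) ⊗ ((7 ⊕ 4) ⊗ (1 ⊕ 3))) = 5

Expand innermost to outermost. Recall ⊕ takes the minimum of its arguments and ⊗ takes their sum. Working out the expression (((3 ⊗ -3) ⊕ (-3 ⊗ 8)) ⊗ ((7 ⊕ 4) ⊗ (1 ⊕ 3))) gives 5.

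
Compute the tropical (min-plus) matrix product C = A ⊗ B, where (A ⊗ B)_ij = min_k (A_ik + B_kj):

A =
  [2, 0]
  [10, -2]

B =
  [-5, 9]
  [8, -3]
A ⊗ B =
  [-3, -3]
  [5, -5]

Apply the min-plus product entry-by-entry:
  C[0][0] = min over k of (A[0][0] + B[0][0] = 2 + -5 = -3, A[0][1] + B[1][0] = 0 + 8 = 8) = -3 (attained at k = 0)
  C[0][1] = min over k of (A[0][0] + B[0][1] = 2 + 9 = 11, A[0][1] + B[1][1] = 0 + -3 = -3) = -3 (attained at k = 1)
  C[1][0] = min over k of (A[1][0] + B[0][0] = 10 + -5 = 5, A[1][1] + B[1][0] = -2 + 8 = 6) = 5 (attained at k = 0)
  C[1][1] = min over k of (A[1][0] + B[0][1] = 10 + 9 = 19, A[1][1] + B[1][1] = -2 + -3 = -5) = -5 (attained at k = 1)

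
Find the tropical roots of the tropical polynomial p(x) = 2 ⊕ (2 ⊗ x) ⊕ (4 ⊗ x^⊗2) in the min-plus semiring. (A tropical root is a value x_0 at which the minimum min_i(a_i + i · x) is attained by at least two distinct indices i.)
Roots: {-2, 0}

Each tropical root is a break point of the lower envelope of the lines y = a_i + i · x (there are 3 lines, with slopes 0, 1, ..., 2). Only the lines that attain the minimum somewhere contribute to roots; other lines are dominated. Here the surviving (envelope) indices are i = 2, i = 1, i = 0.
Intersections between consecutive envelope lines give the roots: for adjacent envelope indices i < j the intersection is x = (a_i − a_j) / (j − i). Reading off the sorted break points: {-2, 0}.
Verification: at each break x_0, at least two indices attain the minimum of min_i(a_i + i · x_0).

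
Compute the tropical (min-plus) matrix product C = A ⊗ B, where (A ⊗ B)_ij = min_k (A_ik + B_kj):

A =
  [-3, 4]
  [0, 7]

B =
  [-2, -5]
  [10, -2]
A ⊗ B =
  [-5, -8]
  [-2, -5]

Apply the min-plus product entry-by-entry:
  C[0][0] = min over k of (A[0][0] + B[0][0] = -3 + -2 = -5, A[0][1] + B[1][0] = 4 + 10 = 14) = -5 (attained at k = 0)
  C[0][1] = min over k of (A[0][0] + B[0][1] = -3 + -5 = -8, A[0][1] + B[1][1] = 4 + -2 = 2) = -8 (attained at k = 0)
  C[1][0] = min over k of (A[1][0] + B[0][0] = 0 + -2 = -2, A[1][1] + B[1][0] = 7 + 10 = 17) = -2 (attained at k = 0)
  C[1][1] = min over k of (A[1][0] + B[0][1] = 0 + -5 = -5, A[1][1] + B[1][1] = 7 + -2 = 5) = -5 (attained at k = 0)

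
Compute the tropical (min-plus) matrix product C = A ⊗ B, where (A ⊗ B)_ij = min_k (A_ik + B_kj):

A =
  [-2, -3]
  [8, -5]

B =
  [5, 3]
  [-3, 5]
A ⊗ B =
  [-6, 1]
  [-8, 0]

Apply the min-plus product entry-by-entry:
  C[0][0] = min over k of (A[0][0] + B[0][0] = -2 + 5 = 3, A[0][1] + B[1][0] = -3 + -3 = -6) = -6 (attained at k = 1)
  C[0][1] = min over k of (A[0][0] + B[0][1] = -2 + 3 = 1, A[0][1] + B[1][1] = -3 + 5 = 2) = 1 (attained at k = 0)
  C[1][0] = min over k of (A[1][0] + B[0][0] = 8 + 5 = 13, A[1][1] + B[1][0] = -5 + -3 = -8) = -8 (attained at k = 1)
  C[1][1] = min over k of (A[1][0] + B[0][1] = 8 + 3 = 11, A[1][1] + B[1][1] = -5 + 5 = 0) = 0 (attained at k = 1)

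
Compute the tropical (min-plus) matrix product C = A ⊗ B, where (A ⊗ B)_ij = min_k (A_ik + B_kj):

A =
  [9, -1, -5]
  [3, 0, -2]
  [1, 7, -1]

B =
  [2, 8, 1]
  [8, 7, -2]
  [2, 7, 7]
A ⊗ B =
  [-3, 2, -3]
  [0, 5, -2]
  [1, 6, 2]

Apply the min-plus product entry-by-entry:
  C[0][0] = min over k of (A[0][0] + B[0][0] = 9 + 2 = 11, A[0][1] + B[1][0] = -1 + 8 = 7, A[0][2] + B[2][0] = -5 + 2 = -3) = -3 (attained at k = 2)
  C[0][1] = min over k of (A[0][0] + B[0][1] = 9 + 8 = 17, A[0][1] + B[1][1] = -1 + 7 = 6, A[0][2] + B[2][1] = -5 + 7 = 2) = 2 (attained at k = 2)
  C[0][2] = min over k of (A[0][0] + B[0][2] = 9 + 1 = 10, A[0][1] + B[1][2] = -1 + -2 = -3, A[0][2] + B[2][2] = -5 + 7 = 2) = -3 (attained at k = 1)
  C[1][0] = min over k of (A[1][0] + B[0][0] = 3 + 2 = 5, A[1][1] + B[1][0] = 0 + 8 = 8, A[1][2] + B[2][0] = -2 + 2 = 0) = 0 (attained at k = 2)
  C[1][1] = min over k of (A[1][0] + B[0][1] = 3 + 8 = 11, A[1][1] + B[1][1] = 0 + 7 = 7, A[1][2] + B[2][1] = -2 + 7 = 5) = 5 (attained at k = 2)
  C[1][2] = min over k of (A[1][0] + B[0][2] = 3 + 1 = 4, A[1][1] + B[1][2] = 0 + -2 = -2, A[1][2] + B[2][2] = -2 + 7 = 5) = -2 (attained at k = 1)
  C[2][0] = min over k of (A[2][0] + B[0][0] = 1 + 2 = 3, A[2][1] + B[1][0] = 7 + 8 = 15, A[2][2] + B[2][0] = -1 + 2 = 1) = 1 (attained at k = 2)
  C[2][1] = min over k of (A[2][0] + B[0][1] = 1 + 8 = 9, A[2][1] + B[1][1] = 7 + 7 = 14, A[2][2] + B[2][1] = -1 + 7 = 6) = 6 (attained at k = 2)
  C[2][2] = min over k of (A[2][0] + B[0][2] = 1 + 1 = 2, A[2][1] + B[1][2] = 7 + -2 = 5, A[2][2] + B[2][2] = -1 + 7 = 6) = 2 (attained at k = 0)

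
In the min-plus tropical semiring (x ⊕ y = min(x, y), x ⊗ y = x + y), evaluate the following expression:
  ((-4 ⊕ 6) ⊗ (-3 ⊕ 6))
((-4 ⊕ 6) ⊗ (-3 ⊕ 6)) = -7

Expand innermost to outermost. Recall ⊕ takes the minimum of its arguments and ⊗ takes their sum. Working out the expression ((-4 ⊕ 6) ⊗ (-3 ⊕ 6)) gives -7.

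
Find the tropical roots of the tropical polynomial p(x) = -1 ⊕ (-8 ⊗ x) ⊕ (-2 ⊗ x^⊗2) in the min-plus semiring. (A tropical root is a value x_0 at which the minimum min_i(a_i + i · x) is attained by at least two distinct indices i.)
Roots: {-6, 7}

Each tropical root is a break point of the lower envelope of the lines y = a_i + i · x (there are 3 lines, with slopes 0, 1, ..., 2). Only the lines that attain the minimum somewhere contribute to roots; other lines are dominated. Here the surviving (envelope) indices are i = 2, i = 1, i = 0.
Intersections between consecutive envelope lines give the roots: for adjacent envelope indices i < j the intersection is x = (a_i − a_j) / (j − i). Reading off the sorted break points: {-6, 7}.
Verification: at each break x_0, at least two indices attain the minimum of min_i(a_i + i · x_0).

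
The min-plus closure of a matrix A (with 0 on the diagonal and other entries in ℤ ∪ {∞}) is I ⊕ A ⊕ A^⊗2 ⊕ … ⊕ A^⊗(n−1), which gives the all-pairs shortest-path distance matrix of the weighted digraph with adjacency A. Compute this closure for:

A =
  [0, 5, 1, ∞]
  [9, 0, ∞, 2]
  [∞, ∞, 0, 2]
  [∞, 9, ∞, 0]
Closure =
  [0, 5, 1, 3]
  [9, 0, 10, 2]
  [20, 11, 0, 2]
  [18, 9, 19, 0]

This is the Floyd-Warshall all-pairs shortest-path computation. For each intermediate vertex k = 0, 1, …, 3, update dist[i][j] ← min(dist[i][j], dist[i][k] + dist[k][j]). The final matrix gives, for each (i, j), the minimum total weight of any directed path from i to j (possibly empty when i = j).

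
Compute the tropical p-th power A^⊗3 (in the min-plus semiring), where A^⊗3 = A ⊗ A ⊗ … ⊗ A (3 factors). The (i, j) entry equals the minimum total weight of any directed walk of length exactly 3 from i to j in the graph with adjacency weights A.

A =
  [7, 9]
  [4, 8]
A^⊗3 =
  [20, 22]
  [17, 20]

Each entry (A^⊗3)_ij equals the minimum over all length-3 walks i = v_0 → v_1 → … → v_3 = j of Σ_t A[v_t][v_{t+1}]. For example, for (i, j) = (0, 1) we minimise over 4 possible intermediate vertex sequences; the minimum is 22, attained along the walk 0 → 1 → 0 → 1.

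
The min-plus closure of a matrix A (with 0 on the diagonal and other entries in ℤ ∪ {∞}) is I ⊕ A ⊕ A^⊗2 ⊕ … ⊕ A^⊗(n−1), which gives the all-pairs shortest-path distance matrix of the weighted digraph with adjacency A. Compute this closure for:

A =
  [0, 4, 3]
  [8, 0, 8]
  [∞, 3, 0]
Closure =
  [0, 4, 3]
  [8, 0, 8]
  [11, 3, 0]

This is the Floyd-Warshall all-pairs shortest-path computation. For each intermediate vertex k = 0, 1, …, 2, update dist[i][j] ← min(dist[i][j], dist[i][k] + dist[k][j]). The final matrix gives, for each (i, j), the minimum total weight of any directed path from i to j (possibly empty when i = j).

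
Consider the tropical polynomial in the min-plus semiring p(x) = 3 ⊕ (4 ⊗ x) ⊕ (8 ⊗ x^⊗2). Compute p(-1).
p(-1) = 3

A tropical monomial a ⊗ x^⊗i evaluates to a + i · x. Evaluating each term at x = -1:
  Term 0 contributes 3 + 0 · -1 = 3
  Term 1 contributes 4 + 1 · -1 = 3
  Term 2 contributes 8 + 2 · -1 = 6
p(-1) = ⊕ of these = min[3, 3, 6] = 3.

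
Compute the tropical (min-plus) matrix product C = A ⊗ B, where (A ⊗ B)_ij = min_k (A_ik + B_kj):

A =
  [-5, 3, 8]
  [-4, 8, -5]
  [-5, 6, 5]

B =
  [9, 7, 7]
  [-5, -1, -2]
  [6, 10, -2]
A ⊗ B =
  [-2, 2, 1]
  [1, 3, -7]
  [1, 2, 2]

Apply the min-plus product entry-by-entry:
  C[0][0] = min over k of (A[0][0] + B[0][0] = -5 + 9 = 4, A[0][1] + B[1][0] = 3 + -5 = -2, A[0][2] + B[2][0] = 8 + 6 = 14) = -2 (attained at k = 1)
  C[0][1] = min over k of (A[0][0] + B[0][1] = -5 + 7 = 2, A[0][1] + B[1][1] = 3 + -1 = 2, A[0][2] + B[2][1] = 8 + 10 = 18) = 2 (attained at k = 0)
  C[0][2] = min over k of (A[0][0] + B[0][2] = -5 + 7 = 2, A[0][1] + B[1][2] = 3 + -2 = 1, A[0][2] + B[2][2] = 8 + -2 = 6) = 1 (attained at k = 1)
  C[1][0] = min over k of (A[1][0] + B[0][0] = -4 + 9 = 5, A[1][1] + B[1][0] = 8 + -5 = 3, A[1][2] + B[2][0] = -5 + 6 = 1) = 1 (attained at k = 2)
  C[1][1] = min over k of (A[1][0] + B[0][1] = -4 + 7 = 3, A[1][1] + B[1][1] = 8 + -1 = 7, A[1][2] + B[2][1] = -5 + 10 = 5) = 3 (attained at k = 0)
  C[1][2] = min over k of (A[1][0] + B[0][2] = -4 + 7 = 3, A[1][1] + B[1][2] = 8 + -2 = 6, A[1][2] + B[2][2] = -5 + -2 = -7) = -7 (attained at k = 2)
  C[2][0] = min over k of (A[2][0] + B[0][0] = -5 + 9 = 4, A[2][1] + B[1][0] = 6 + -5 = 1, A[2][2] + B[2][0] = 5 + 6 = 11) = 1 (attained at k = 1)
  C[2][1] = min over k of (A[2][0] + B[0][1] = -5 + 7 = 2, A[2][1] + B[1][1] = 6 + -1 = 5, A[2][2] + B[2][1] = 5 + 10 = 15) = 2 (attained at k = 0)
  C[2][2] = min over k of (A[2][0] + B[0][2] = -5 + 7 = 2, A[2][1] + B[1][2] = 6 + -2 = 4, A[2][2] + B[2][2] = 5 + -2 = 3) = 2 (attained at k = 0)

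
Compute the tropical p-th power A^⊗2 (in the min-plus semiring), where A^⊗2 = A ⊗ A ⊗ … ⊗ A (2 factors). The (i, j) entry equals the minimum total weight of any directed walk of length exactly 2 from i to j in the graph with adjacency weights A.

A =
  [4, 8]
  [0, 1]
A^⊗2 =
  [8, 9]
  [1, 2]

Each entry (A^⊗2)_ij equals the minimum over all length-2 walks i = v_0 → v_1 → … → v_2 = j of Σ_t A[v_t][v_{t+1}]. For example, for (i, j) = (0, 1) we minimise over 2 possible intermediate vertex sequences; the minimum is 9, attained along the walk 0 → 1 → 1.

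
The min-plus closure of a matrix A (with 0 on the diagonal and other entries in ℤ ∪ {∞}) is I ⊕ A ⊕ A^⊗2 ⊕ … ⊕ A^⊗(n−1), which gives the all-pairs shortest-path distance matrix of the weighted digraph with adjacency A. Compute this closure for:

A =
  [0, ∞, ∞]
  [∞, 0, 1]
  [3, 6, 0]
Closure =
  [0, ∞, ∞]
  [4, 0, 1]
  [3, 6, 0]

This is the Floyd-Warshall all-pairs shortest-path computation. For each intermediate vertex k = 0, 1, …, 2, update dist[i][j] ← min(dist[i][j], dist[i][k] + dist[k][j]). The final matrix gives, for each (i, j), the minimum total weight of any directed path from i to j (possibly empty when i = j).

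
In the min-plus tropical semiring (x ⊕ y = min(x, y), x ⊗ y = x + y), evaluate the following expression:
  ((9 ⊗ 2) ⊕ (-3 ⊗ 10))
((9 ⊗ 2) ⊕ (-3 ⊗ 10)) = 7

Expand innermost to outermost. Recall ⊕ takes the minimum of its arguments and ⊗ takes their sum. Working out the expression ((9 ⊗ 2) ⊕ (-3 ⊗ 10)) gives 7.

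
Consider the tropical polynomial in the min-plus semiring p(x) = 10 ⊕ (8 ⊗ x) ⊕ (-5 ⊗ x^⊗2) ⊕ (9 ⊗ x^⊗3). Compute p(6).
p(6) = 7

A tropical monomial a ⊗ x^⊗i evaluates to a + i · x. Evaluating each term at x = 6:
  Term 0 contributes 10 + 0 · 6 = 10
  Term 1 contributes 8 + 1 · 6 = 14
  Term 2 contributes -5 + 2 · 6 = 7
  Term 3 contributes 9 + 3 · 6 = 27
p(6) = ⊕ of these = min[10, 14, 7, 27] = 7.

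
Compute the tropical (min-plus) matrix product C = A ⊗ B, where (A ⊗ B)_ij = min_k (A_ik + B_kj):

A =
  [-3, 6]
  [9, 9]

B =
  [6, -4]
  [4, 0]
A ⊗ B =
  [3, -7]
  [13, 5]

Apply the min-plus product entry-by-entry:
  C[0][0] = min over k of (A[0][0] + B[0][0] = -3 + 6 = 3, A[0][1] + B[1][0] = 6 + 4 = 10) = 3 (attained at k = 0)
  C[0][1] = min over k of (A[0][0] + B[0][1] = -3 + -4 = -7, A[0][1] + B[1][1] = 6 + 0 = 6) = -7 (attained at k = 0)
  C[1][0] = min over k of (A[1][0] + B[0][0] = 9 + 6 = 15, A[1][1] + B[1][0] = 9 + 4 = 13) = 13 (attained at k = 1)
  C[1][1] = min over k of (A[1][0] + B[0][1] = 9 + -4 = 5, A[1][1] + B[1][1] = 9 + 0 = 9) = 5 (attained at k = 0)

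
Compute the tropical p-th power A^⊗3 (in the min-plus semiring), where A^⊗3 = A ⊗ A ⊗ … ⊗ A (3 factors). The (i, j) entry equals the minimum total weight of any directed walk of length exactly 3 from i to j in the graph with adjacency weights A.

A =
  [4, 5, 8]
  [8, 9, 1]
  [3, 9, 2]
A^⊗3 =
  [9, 13, 8]
  [6, 9, 5]
  [7, 10, 6]

Each entry (A^⊗3)_ij equals the minimum over all length-3 walks i = v_0 → v_1 → … → v_3 = j of Σ_t A[v_t][v_{t+1}]. For example, for (i, j) = (0, 2) we minimise over 9 possible intermediate vertex sequences; the minimum is 8, attained along the walk 0 → 1 → 2 → 2.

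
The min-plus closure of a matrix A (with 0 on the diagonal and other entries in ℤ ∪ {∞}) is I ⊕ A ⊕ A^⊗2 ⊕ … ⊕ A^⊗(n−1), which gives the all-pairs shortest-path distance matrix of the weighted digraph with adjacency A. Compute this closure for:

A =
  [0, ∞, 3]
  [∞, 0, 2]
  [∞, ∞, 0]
Closure =
  [0, ∞, 3]
  [∞, 0, 2]
  [∞, ∞, 0]

This is the Floyd-Warshall all-pairs shortest-path computation. For each intermediate vertex k = 0, 1, …, 2, update dist[i][j] ← min(dist[i][j], dist[i][k] + dist[k][j]). The final matrix gives, for each (i, j), the minimum total weight of any directed path from i to j (possibly empty when i = j).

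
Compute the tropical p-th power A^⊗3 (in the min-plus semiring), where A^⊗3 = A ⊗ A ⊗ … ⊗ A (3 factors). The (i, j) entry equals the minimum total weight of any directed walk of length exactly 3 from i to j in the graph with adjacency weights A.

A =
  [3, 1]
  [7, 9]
A^⊗3 =
  [9, 7]
  [13, 11]

Each entry (A^⊗3)_ij equals the minimum over all length-3 walks i = v_0 → v_1 → … → v_3 = j of Σ_t A[v_t][v_{t+1}]. For example, for (i, j) = (0, 1) we minimise over 4 possible intermediate vertex sequences; the minimum is 7, attained along the walk 0 → 0 → 0 → 1.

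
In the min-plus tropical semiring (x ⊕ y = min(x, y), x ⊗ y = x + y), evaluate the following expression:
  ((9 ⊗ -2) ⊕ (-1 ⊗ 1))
((9 ⊗ -2) ⊕ (-1 ⊗ 1)) = 0

Expand innermost to outermost. Recall ⊕ takes the minimum of its arguments and ⊗ takes their sum. Working out the expression ((9 ⊗ -2) ⊕ (-1 ⊗ 1)) gives 0.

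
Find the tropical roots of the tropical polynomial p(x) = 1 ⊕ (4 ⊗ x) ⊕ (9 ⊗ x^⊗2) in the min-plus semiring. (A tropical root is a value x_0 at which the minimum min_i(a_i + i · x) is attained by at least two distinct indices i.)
Roots: {-5, -3}

Each tropical root is a break point of the lower envelope of the lines y = a_i + i · x (there are 3 lines, with slopes 0, 1, ..., 2). Only the lines that attain the minimum somewhere contribute to roots; other lines are dominated. Here the surviving (envelope) indices are i = 2, i = 1, i = 0.
Intersections between consecutive envelope lines give the roots: for adjacent envelope indices i < j the intersection is x = (a_i − a_j) / (j − i). Reading off the sorted break points: {-5, -3}.
Verification: at each break x_0, at least two indices attain the minimum of min_i(a_i + i · x_0).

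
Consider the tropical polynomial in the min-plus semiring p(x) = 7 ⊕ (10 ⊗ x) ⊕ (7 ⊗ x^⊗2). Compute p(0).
p(0) = 7

A tropical monomial a ⊗ x^⊗i evaluates to a + i · x. Evaluating each term at x = 0:
  Term 0 contributes 7 + 0 · 0 = 7
  Term 1 contributes 10 + 1 · 0 = 10
  Term 2 contributes 7 + 2 · 0 = 7
p(0) = ⊕ of these = min[7, 10, 7] = 7.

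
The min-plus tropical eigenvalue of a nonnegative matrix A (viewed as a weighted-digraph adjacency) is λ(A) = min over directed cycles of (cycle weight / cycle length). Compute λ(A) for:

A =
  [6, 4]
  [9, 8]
λ(A) = 6

Enumerate directed cycles and compute their means (weight / length). Sample:
  cycle 0 → 0: weight = 6, length = 1, mean = 6/1 ≈ 6.000
  cycle 1 → 1: weight = 8, length = 1, mean = 8/1 ≈ 8.000
  cycle 0 → 1 → 0: weight = 13, length = 2, mean = 13/2 ≈ 6.500
  cycle 1 → 0 → 1: weight = 13, length = 2, mean = 13/2 ≈ 6.500
Minimum mean = 6.000, attained e.g. along the cycle 0 → 0 with weight 6 and length 1. So λ(A) = 6/1 = 6.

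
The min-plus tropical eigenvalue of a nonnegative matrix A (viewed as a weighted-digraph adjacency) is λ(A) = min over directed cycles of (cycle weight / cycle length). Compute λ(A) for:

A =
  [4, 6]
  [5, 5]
λ(A) = 4

Enumerate directed cycles and compute their means (weight / length). Sample:
  cycle 0 → 0: weight = 4, length = 1, mean = 4/1 ≈ 4.000
  cycle 1 → 1: weight = 5, length = 1, mean = 5/1 ≈ 5.000
  cycle 0 → 1 → 0: weight = 11, length = 2, mean = 11/2 ≈ 5.500
  cycle 1 → 0 → 1: weight = 11, length = 2, mean = 11/2 ≈ 5.500
Minimum mean = 4.000, attained e.g. along the cycle 0 → 0 with weight 4 and length 1. So λ(A) = 4/1 = 4.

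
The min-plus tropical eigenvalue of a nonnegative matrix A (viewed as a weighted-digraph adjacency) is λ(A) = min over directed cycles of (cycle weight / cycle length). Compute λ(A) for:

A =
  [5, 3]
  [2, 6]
λ(A) = 5/2

Enumerate directed cycles and compute their means (weight / length). Sample:
  cycle 0 → 0: weight = 5, length = 1, mean = 5/1 ≈ 5.000
  cycle 1 → 1: weight = 6, length = 1, mean = 6/1 ≈ 6.000
  cycle 0 → 1 → 0: weight = 5, length = 2, mean = 5/2 ≈ 2.500
  cycle 1 → 0 → 1: weight = 5, length = 2, mean = 5/2 ≈ 2.500
Minimum mean = 2.500, attained e.g. along the cycle 0 → 1 → 0 with weight 5 and length 2. So λ(A) = 5/2 = 5/2.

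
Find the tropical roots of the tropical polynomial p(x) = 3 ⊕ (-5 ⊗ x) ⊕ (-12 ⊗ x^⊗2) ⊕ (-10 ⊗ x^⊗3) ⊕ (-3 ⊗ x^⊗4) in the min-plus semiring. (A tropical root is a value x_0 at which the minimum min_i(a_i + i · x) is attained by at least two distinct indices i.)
Roots: {-7, -2, 7, 8}

Each tropical root is a break point of the lower envelope of the lines y = a_i + i · x (there are 5 lines, with slopes 0, 1, ..., 4). Only the lines that attain the minimum somewhere contribute to roots; other lines are dominated. Here the surviving (envelope) indices are i = 4, i = 3, i = 2, i = 1, i = 0.
Intersections between consecutive envelope lines give the roots: for adjacent envelope indices i < j the intersection is x = (a_i − a_j) / (j − i). Reading off the sorted break points: {-7, -2, 7, 8}.
Verification: at each break x_0, at least two indices attain the minimum of min_i(a_i + i · x_0).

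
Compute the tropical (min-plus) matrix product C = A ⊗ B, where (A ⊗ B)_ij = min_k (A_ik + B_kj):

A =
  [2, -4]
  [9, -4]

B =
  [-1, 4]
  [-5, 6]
A ⊗ B =
  [-9, 2]
  [-9, 2]

Apply the min-plus product entry-by-entry:
  C[0][0] = min over k of (A[0][0] + B[0][0] = 2 + -1 = 1, A[0][1] + B[1][0] = -4 + -5 = -9) = -9 (attained at k = 1)
  C[0][1] = min over k of (A[0][0] + B[0][1] = 2 + 4 = 6, A[0][1] + B[1][1] = -4 + 6 = 2) = 2 (attained at k = 1)
  C[1][0] = min over k of (A[1][0] + B[0][0] = 9 + -1 = 8, A[1][1] + B[1][0] = -4 + -5 = -9) = -9 (attained at k = 1)
  C[1][1] = min over k of (A[1][0] + B[0][1] = 9 + 4 = 13, A[1][1] + B[1][1] = -4 + 6 = 2) = 2 (attained at k = 1)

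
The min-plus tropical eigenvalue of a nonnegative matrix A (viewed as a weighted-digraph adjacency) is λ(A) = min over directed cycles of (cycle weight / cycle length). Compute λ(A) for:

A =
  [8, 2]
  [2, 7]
λ(A) = 2

Enumerate directed cycles and compute their means (weight / length). Sample:
  cycle 0 → 0: weight = 8, length = 1, mean = 8/1 ≈ 8.000
  cycle 1 → 1: weight = 7, length = 1, mean = 7/1 ≈ 7.000
  cycle 0 → 1 → 0: weight = 4, length = 2, mean = 4/2 ≈ 2.000
  cycle 1 → 0 → 1: weight = 4, length = 2, mean = 4/2 ≈ 2.000
Minimum mean = 2.000, attained e.g. along the cycle 0 → 1 → 0 with weight 4 and length 2. So λ(A) = 4/2 = 2.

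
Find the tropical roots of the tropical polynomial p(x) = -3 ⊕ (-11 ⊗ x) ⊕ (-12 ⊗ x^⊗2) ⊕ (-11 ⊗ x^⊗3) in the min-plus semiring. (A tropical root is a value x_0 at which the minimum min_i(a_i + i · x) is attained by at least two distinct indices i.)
Roots: {-1, 1, 8}

Each tropical root is a break point of the lower envelope of the lines y = a_i + i · x (there are 4 lines, with slopes 0, 1, ..., 3). Only the lines that attain the minimum somewhere contribute to roots; other lines are dominated. Here the surviving (envelope) indices are i = 3, i = 2, i = 1, i = 0.
Intersections between consecutive envelope lines give the roots: for adjacent envelope indices i < j the intersection is x = (a_i − a_j) / (j − i). Reading off the sorted break points: {-1, 1, 8}.
Verification: at each break x_0, at least two indices attain the minimum of min_i(a_i + i · x_0).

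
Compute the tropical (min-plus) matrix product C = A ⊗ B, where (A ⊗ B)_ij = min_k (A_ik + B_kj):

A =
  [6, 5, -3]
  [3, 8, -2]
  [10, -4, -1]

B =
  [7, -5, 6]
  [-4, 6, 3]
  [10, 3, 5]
A ⊗ B =
  [1, 0, 2]
  [4, -2, 3]
  [-8, 2, -1]

Apply the min-plus product entry-by-entry:
  C[0][0] = min over k of (A[0][0] + B[0][0] = 6 + 7 = 13, A[0][1] + B[1][0] = 5 + -4 = 1, A[0][2] + B[2][0] = -3 + 10 = 7) = 1 (attained at k = 1)
  C[0][1] = min over k of (A[0][0] + B[0][1] = 6 + -5 = 1, A[0][1] + B[1][1] = 5 + 6 = 11, A[0][2] + B[2][1] = -3 + 3 = 0) = 0 (attained at k = 2)
  C[0][2] = min over k of (A[0][0] + B[0][2] = 6 + 6 = 12, A[0][1] + B[1][2] = 5 + 3 = 8, A[0][2] + B[2][2] = -3 + 5 = 2) = 2 (attained at k = 2)
  C[1][0] = min over k of (A[1][0] + B[0][0] = 3 + 7 = 10, A[1][1] + B[1][0] = 8 + -4 = 4, A[1][2] + B[2][0] = -2 + 10 = 8) = 4 (attained at k = 1)
  C[1][1] = min over k of (A[1][0] + B[0][1] = 3 + -5 = -2, A[1][1] + B[1][1] = 8 + 6 = 14, A[1][2] + B[2][1] = -2 + 3 = 1) = -2 (attained at k = 0)
  C[1][2] = min over k of (A[1][0] + B[0][2] = 3 + 6 = 9, A[1][1] + B[1][2] = 8 + 3 = 11, A[1][2] + B[2][2] = -2 + 5 = 3) = 3 (attained at k = 2)
  C[2][0] = min over k of (A[2][0] + B[0][0] = 10 + 7 = 17, A[2][1] + B[1][0] = -4 + -4 = -8, A[2][2] + B[2][0] = -1 + 10 = 9) = -8 (attained at k = 1)
  C[2][1] = min over k of (A[2][0] + B[0][1] = 10 + -5 = 5, A[2][1] + B[1][1] = -4 + 6 = 2, A[2][2] + B[2][1] = -1 + 3 = 2) = 2 (attained at k = 1)
  C[2][2] = min over k of (A[2][0] + B[0][2] = 10 + 6 = 16, A[2][1] + B[1][2] = -4 + 3 = -1, A[2][2] + B[2][2] = -1 + 5 = 4) = -1 (attained at k = 1)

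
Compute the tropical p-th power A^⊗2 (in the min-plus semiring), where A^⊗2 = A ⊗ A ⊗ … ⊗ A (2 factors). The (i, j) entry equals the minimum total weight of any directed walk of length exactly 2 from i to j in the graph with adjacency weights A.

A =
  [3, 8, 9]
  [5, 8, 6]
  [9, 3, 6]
A^⊗2 =
  [6, 11, 12]
  [8, 9, 12]
  [8, 9, 9]

Each entry (A^⊗2)_ij equals the minimum over all length-2 walks i = v_0 → v_1 → … → v_2 = j of Σ_t A[v_t][v_{t+1}]. For example, for (i, j) = (0, 2) we minimise over 3 possible intermediate vertex sequences; the minimum is 12, attained along the walk 0 → 0 → 2.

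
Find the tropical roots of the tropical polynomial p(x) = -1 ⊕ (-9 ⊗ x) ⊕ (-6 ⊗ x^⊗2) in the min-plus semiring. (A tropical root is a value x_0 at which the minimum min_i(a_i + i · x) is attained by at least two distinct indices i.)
Roots: {-3, 8}

Each tropical root is a break point of the lower envelope of the lines y = a_i + i · x (there are 3 lines, with slopes 0, 1, ..., 2). Only the lines that attain the minimum somewhere contribute to roots; other lines are dominated. Here the surviving (envelope) indices are i = 2, i = 1, i = 0.
Intersections between consecutive envelope lines give the roots: for adjacent envelope indices i < j the intersection is x = (a_i − a_j) / (j − i). Reading off the sorted break points: {-3, 8}.
Verification: at each break x_0, at least two indices attain the minimum of min_i(a_i + i · x_0).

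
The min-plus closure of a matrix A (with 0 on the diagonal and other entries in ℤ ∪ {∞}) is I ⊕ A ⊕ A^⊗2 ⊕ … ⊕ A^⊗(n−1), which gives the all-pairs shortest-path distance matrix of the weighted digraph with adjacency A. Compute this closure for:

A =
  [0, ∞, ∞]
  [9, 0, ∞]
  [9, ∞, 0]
Closure =
  [0, ∞, ∞]
  [9, 0, ∞]
  [9, ∞, 0]

This is the Floyd-Warshall all-pairs shortest-path computation. For each intermediate vertex k = 0, 1, …, 2, update dist[i][j] ← min(dist[i][j], dist[i][k] + dist[k][j]). The final matrix gives, for each (i, j), the minimum total weight of any directed path from i to j (possibly empty when i = j).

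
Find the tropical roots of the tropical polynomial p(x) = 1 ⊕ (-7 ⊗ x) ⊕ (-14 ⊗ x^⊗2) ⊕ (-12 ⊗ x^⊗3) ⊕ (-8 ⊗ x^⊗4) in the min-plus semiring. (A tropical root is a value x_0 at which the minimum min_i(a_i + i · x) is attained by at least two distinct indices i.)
Roots: {-4, -2, 7, 8}

Each tropical root is a break point of the lower envelope of the lines y = a_i + i · x (there are 5 lines, with slopes 0, 1, ..., 4). Only the lines that attain the minimum somewhere contribute to roots; other lines are dominated. Here the surviving (envelope) indices are i = 4, i = 3, i = 2, i = 1, i = 0.
Intersections between consecutive envelope lines give the roots: for adjacent envelope indices i < j the intersection is x = (a_i − a_j) / (j − i). Reading off the sorted break points: {-4, -2, 7, 8}.
Verification: at each break x_0, at least two indices attain the minimum of min_i(a_i + i · x_0).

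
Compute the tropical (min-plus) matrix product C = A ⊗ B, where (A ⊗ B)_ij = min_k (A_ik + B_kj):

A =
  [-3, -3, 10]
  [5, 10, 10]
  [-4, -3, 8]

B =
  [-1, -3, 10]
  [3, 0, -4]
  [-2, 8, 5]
A ⊗ B =
  [-4, -6, -7]
  [4, 2, 6]
  [-5, -7, -7]

Apply the min-plus product entry-by-entry:
  C[0][0] = min over k of (A[0][0] + B[0][0] = -3 + -1 = -4, A[0][1] + B[1][0] = -3 + 3 = 0, A[0][2] + B[2][0] = 10 + -2 = 8) = -4 (attained at k = 0)
  C[0][1] = min over k of (A[0][0] + B[0][1] = -3 + -3 = -6, A[0][1] + B[1][1] = -3 + 0 = -3, A[0][2] + B[2][1] = 10 + 8 = 18) = -6 (attained at k = 0)
  C[0][2] = min over k of (A[0][0] + B[0][2] = -3 + 10 = 7, A[0][1] + B[1][2] = -3 + -4 = -7, A[0][2] + B[2][2] = 10 + 5 = 15) = -7 (attained at k = 1)
  C[1][0] = min over k of (A[1][0] + B[0][0] = 5 + -1 = 4, A[1][1] + B[1][0] = 10 + 3 = 13, A[1][2] + B[2][0] = 10 + -2 = 8) = 4 (attained at k = 0)
  C[1][1] = min over k of (A[1][0] + B[0][1] = 5 + -3 = 2, A[1][1] + B[1][1] = 10 + 0 = 10, A[1][2] + B[2][1] = 10 + 8 = 18) = 2 (attained at k = 0)
  C[1][2] = min over k of (A[1][0] + B[0][2] = 5 + 10 = 15, A[1][1] + B[1][2] = 10 + -4 = 6, A[1][2] + B[2][2] = 10 + 5 = 15) = 6 (attained at k = 1)
  C[2][0] = min over k of (A[2][0] + B[0][0] = -4 + -1 = -5, A[2][1] + B[1][0] = -3 + 3 = 0, A[2][2] + B[2][0] = 8 + -2 = 6) = -5 (attained at k = 0)
  C[2][1] = min over k of (A[2][0] + B[0][1] = -4 + -3 = -7, A[2][1] + B[1][1] = -3 + 0 = -3, A[2][2] + B[2][1] = 8 + 8 = 16) = -7 (attained at k = 0)
  C[2][2] = min over k of (A[2][0] + B[0][2] = -4 + 10 = 6, A[2][1] + B[1][2] = -3 + -4 = -7, A[2][2] + B[2][2] = 8 + 5 = 13) = -7 (attained at k = 1)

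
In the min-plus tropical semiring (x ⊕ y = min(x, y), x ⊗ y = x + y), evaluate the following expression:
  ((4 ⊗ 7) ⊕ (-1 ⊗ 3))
((4 ⊗ 7) ⊕ (-1 ⊗ 3)) = 2

Expand innermost to outermost. Recall ⊕ takes the minimum of its arguments and ⊗ takes their sum. Working out the expression ((4 ⊗ 7) ⊕ (-1 ⊗ 3)) gives 2.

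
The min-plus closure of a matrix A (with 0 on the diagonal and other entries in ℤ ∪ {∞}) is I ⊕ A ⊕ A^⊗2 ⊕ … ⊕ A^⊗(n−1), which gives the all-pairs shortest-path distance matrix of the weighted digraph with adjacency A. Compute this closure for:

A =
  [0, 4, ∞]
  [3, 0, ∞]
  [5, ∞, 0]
Closure =
  [0, 4, ∞]
  [3, 0, ∞]
  [5, 9, 0]

This is the Floyd-Warshall all-pairs shortest-path computation. For each intermediate vertex k = 0, 1, …, 2, update dist[i][j] ← min(dist[i][j], dist[i][k] + dist[k][j]). The final matrix gives, for each (i, j), the minimum total weight of any directed path from i to j (possibly empty when i = j).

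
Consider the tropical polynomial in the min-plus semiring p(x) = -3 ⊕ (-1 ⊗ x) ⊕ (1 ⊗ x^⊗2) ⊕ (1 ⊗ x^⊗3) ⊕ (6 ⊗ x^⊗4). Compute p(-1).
p(-1) = -3

A tropical monomial a ⊗ x^⊗i evaluates to a + i · x. Evaluating each term at x = -1:
  Term 0 contributes -3 + 0 · -1 = -3
  Term 1 contributes -1 + 1 · -1 = -2
  Term 2 contributes 1 + 2 · -1 = -1
  Term 3 contributes 1 + 3 · -1 = -2
  Term 4 contributes 6 + 4 · -1 = 2
p(-1) = ⊕ of these = min[-3, -2, -1, -2, 2] = -3.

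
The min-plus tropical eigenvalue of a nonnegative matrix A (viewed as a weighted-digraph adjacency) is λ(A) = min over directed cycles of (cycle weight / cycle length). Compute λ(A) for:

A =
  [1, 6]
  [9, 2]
λ(A) = 1

Enumerate directed cycles and compute their means (weight / length). Sample:
  cycle 0 → 0: weight = 1, length = 1, mean = 1/1 ≈ 1.000
  cycle 1 → 1: weight = 2, length = 1, mean = 2/1 ≈ 2.000
  cycle 0 → 1 → 0: weight = 15, length = 2, mean = 15/2 ≈ 7.500
  cycle 1 → 0 → 1: weight = 15, length = 2, mean = 15/2 ≈ 7.500
Minimum mean = 1.000, attained e.g. along the cycle 0 → 0 with weight 1 and length 1. So λ(A) = 1/1 = 1.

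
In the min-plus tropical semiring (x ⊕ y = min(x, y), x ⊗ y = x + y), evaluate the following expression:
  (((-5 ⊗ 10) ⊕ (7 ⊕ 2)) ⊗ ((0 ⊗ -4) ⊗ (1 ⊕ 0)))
(((-5 ⊗ 10) ⊕ (7 ⊕ 2)) ⊗ ((0 ⊗ -4) ⊗ (1 ⊕ 0))) = -2

Expand innermost to outermost. Recall ⊕ takes the minimum of its arguments and ⊗ takes their sum. Working out the expression (((-5 ⊗ 10) ⊕ (7 ⊕ 2)) ⊗ ((0 ⊗ -4) ⊗ (1 ⊕ 0))) gives -2.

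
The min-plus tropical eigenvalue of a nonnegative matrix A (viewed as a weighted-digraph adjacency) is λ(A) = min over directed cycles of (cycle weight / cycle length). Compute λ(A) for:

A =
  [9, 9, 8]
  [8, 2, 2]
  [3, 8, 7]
λ(A) = 2

Enumerate directed cycles and compute their means (weight / length). Sample:
  cycle 0 → 0: weight = 9, length = 1, mean = 9/1 ≈ 9.000
  cycle 1 → 1: weight = 2, length = 1, mean = 2/1 ≈ 2.000
  cycle 2 → 2: weight = 7, length = 1, mean = 7/1 ≈ 7.000
  cycle 0 → 1 → 0: weight = 17, length = 2, mean = 17/2 ≈ 8.500
  cycle 0 → 2 → 0: weight = 11, length = 2, mean = 11/2 ≈ 5.500
  cycle 1 → 0 → 1: weight = 17, length = 2, mean = 17/2 ≈ 8.500
Minimum mean = 2.000, attained e.g. along the cycle 1 → 1 with weight 2 and length 1. So λ(A) = 2/1 = 2.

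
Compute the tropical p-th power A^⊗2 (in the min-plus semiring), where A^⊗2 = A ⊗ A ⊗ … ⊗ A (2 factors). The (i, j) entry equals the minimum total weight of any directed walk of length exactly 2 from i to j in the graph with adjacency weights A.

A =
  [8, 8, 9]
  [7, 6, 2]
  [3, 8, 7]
A^⊗2 =
  [12, 14, 10]
  [5, 10, 8]
  [10, 11, 10]

Each entry (A^⊗2)_ij equals the minimum over all length-2 walks i = v_0 → v_1 → … → v_2 = j of Σ_t A[v_t][v_{t+1}]. For example, for (i, j) = (0, 2) we minimise over 3 possible intermediate vertex sequences; the minimum is 10, attained along the walk 0 → 1 → 2.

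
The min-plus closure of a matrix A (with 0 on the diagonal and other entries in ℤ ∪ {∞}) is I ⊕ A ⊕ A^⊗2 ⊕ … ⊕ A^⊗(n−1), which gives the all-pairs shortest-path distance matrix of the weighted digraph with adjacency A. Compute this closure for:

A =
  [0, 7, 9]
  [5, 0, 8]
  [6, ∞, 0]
Closure =
  [0, 7, 9]
  [5, 0, 8]
  [6, 13, 0]

This is the Floyd-Warshall all-pairs shortest-path computation. For each intermediate vertex k = 0, 1, …, 2, update dist[i][j] ← min(dist[i][j], dist[i][k] + dist[k][j]). The final matrix gives, for each (i, j), the minimum total weight of any directed path from i to j (possibly empty when i = j).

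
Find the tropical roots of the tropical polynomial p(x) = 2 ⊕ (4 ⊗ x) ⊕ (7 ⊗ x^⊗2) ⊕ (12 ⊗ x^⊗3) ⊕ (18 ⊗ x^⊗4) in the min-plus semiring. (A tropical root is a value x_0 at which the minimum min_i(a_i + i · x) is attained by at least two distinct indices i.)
Roots: {-6, -5, -3, -2}

Each tropical root is a break point of the lower envelope of the lines y = a_i + i · x (there are 5 lines, with slopes 0, 1, ..., 4). Only the lines that attain the minimum somewhere contribute to roots; other lines are dominated. Here the surviving (envelope) indices are i = 4, i = 3, i = 2, i = 1, i = 0.
Intersections between consecutive envelope lines give the roots: for adjacent envelope indices i < j the intersection is x = (a_i − a_j) / (j − i). Reading off the sorted break points: {-6, -5, -3, -2}.
Verification: at each break x_0, at least two indices attain the minimum of min_i(a_i + i · x_0).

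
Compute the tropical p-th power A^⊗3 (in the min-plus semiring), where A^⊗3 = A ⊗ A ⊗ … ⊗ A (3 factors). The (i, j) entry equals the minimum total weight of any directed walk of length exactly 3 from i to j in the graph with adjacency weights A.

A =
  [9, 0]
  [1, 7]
A^⊗3 =
  [8, 1]
  [2, 8]

Each entry (A^⊗3)_ij equals the minimum over all length-3 walks i = v_0 → v_1 → … → v_3 = j of Σ_t A[v_t][v_{t+1}]. For example, for (i, j) = (0, 1) we minimise over 4 possible intermediate vertex sequences; the minimum is 1, attained along the walk 0 → 1 → 0 → 1.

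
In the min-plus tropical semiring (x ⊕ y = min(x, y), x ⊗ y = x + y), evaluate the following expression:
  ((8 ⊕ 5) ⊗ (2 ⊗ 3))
((8 ⊕ 5) ⊗ (2 ⊗ 3)) = 10

Expand innermost to outermost. Recall ⊕ takes the minimum of its arguments and ⊗ takes their sum. Working out the expression ((8 ⊕ 5) ⊗ (2 ⊗ 3)) gives 10.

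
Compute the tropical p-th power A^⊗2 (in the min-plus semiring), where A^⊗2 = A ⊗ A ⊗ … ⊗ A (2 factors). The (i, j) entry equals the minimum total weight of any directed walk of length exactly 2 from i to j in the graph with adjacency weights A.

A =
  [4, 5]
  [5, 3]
A^⊗2 =
  [8, 8]
  [8, 6]

Each entry (A^⊗2)_ij equals the minimum over all length-2 walks i = v_0 → v_1 → … → v_2 = j of Σ_t A[v_t][v_{t+1}]. For example, for (i, j) = (0, 1) we minimise over 2 possible intermediate vertex sequences; the minimum is 8, attained along the walk 0 → 1 → 1.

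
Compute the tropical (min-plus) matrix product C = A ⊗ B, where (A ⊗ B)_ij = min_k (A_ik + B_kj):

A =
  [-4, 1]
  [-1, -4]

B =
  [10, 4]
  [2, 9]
A ⊗ B =
  [3, 0]
  [-2, 3]

Apply the min-plus product entry-by-entry:
  C[0][0] = min over k of (A[0][0] + B[0][0] = -4 + 10 = 6, A[0][1] + B[1][0] = 1 + 2 = 3) = 3 (attained at k = 1)
  C[0][1] = min over k of (A[0][0] + B[0][1] = -4 + 4 = 0, A[0][1] + B[1][1] = 1 + 9 = 10) = 0 (attained at k = 0)
  C[1][0] = min over k of (A[1][0] + B[0][0] = -1 + 10 = 9, A[1][1] + B[1][0] = -4 + 2 = -2) = -2 (attained at k = 1)
  C[1][1] = min over k of (A[1][0] + B[0][1] = -1 + 4 = 3, A[1][1] + B[1][1] = -4 + 9 = 5) = 3 (attained at k = 0)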